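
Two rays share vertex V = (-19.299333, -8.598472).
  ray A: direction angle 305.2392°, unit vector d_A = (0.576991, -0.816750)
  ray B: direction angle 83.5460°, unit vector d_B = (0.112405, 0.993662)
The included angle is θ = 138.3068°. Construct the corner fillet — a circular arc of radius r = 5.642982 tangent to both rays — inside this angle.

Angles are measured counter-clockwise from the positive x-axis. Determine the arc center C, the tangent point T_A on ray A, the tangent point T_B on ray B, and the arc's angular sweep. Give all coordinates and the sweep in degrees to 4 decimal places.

bisector direction at 14.3926° = (0.968615,0.248565)
center distance |VC| = r/sin(θ/2) = 5.642982/sin(69.1534°) = 6.038268
C = V + |VC|·bis = (-13.4506,-7.0976)
T_A = V + ((C−V)·d_A)·d_A = V + 2.1488·d_A = (-18.0595,-10.3535)
T_B = V + ((C−V)·d_B)·d_B = V + 2.1488·d_B = (-19.0578,-6.4633)
sweep = 180° − θ = 41.6932°

center=(-13.4506,-7.0976) T_A=(-18.0595,-10.3535) T_B=(-19.0578,-6.4633) sweep=41.6932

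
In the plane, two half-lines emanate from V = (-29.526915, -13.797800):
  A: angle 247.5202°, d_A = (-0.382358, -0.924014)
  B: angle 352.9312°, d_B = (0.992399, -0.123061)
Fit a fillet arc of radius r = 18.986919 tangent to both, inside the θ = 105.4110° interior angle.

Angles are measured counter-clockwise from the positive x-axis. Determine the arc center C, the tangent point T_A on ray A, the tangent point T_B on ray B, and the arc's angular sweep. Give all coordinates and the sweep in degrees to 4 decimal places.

center=(-17.5121,-34.4200) T_A=(-35.0563,-27.1602) T_B=(-15.1756,-15.5774) sweep=74.5890

bisector direction at 300.2257° = (0.503408,-0.864049)
center distance |VC| = r/sin(θ/2) = 18.986919/sin(52.7055°) = 23.866956
C = V + |VC|·bis = (-17.5121,-34.4200)
T_A = V + ((C−V)·d_A)·d_A = V + 14.4613·d_A = (-35.0563,-27.1602)
T_B = V + ((C−V)·d_B)·d_B = V + 14.4613·d_B = (-15.1756,-15.5774)
sweep = 180° − θ = 74.5890°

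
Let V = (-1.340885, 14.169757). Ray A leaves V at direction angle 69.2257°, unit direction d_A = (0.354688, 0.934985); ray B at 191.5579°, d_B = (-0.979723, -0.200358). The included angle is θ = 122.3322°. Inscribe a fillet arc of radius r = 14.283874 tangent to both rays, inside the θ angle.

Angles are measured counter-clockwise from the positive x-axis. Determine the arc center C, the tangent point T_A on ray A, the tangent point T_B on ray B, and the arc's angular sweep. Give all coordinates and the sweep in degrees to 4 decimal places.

center=(-11.9070,26.5885) T_A=(1.4482,21.5221) T_B=(-9.0451,12.5942) sweep=57.6678

bisector direction at 130.3918° = (-0.648011,0.761631)
center distance |VC| = r/sin(θ/2) = 14.283874/sin(61.1661°) = 16.305392
C = V + |VC|·bis = (-11.9070,26.5885)
T_A = V + ((C−V)·d_A)·d_A = V + 7.8636·d_A = (1.4482,21.5221)
T_B = V + ((C−V)·d_B)·d_B = V + 7.8636·d_B = (-9.0451,12.5942)
sweep = 180° − θ = 57.6678°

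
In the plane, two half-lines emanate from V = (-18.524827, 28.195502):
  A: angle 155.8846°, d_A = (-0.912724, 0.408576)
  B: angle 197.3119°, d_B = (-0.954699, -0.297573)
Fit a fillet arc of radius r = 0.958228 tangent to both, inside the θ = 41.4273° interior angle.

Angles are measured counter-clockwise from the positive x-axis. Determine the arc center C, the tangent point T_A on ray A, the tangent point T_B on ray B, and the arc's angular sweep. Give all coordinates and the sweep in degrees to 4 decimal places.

bisector direction at 176.5983° = (-0.998238,0.059337)
center distance |VC| = r/sin(θ/2) = 0.958228/sin(20.7137°) = 2.709172
C = V + |VC|·bis = (-21.2292,28.3563)
T_A = V + ((C−V)·d_A)·d_A = V + 2.5341·d_A = (-20.8377,29.2309)
T_B = V + ((C−V)·d_B)·d_B = V + 2.5341·d_B = (-20.9441,27.4414)
sweep = 180° − θ = 138.5727°

center=(-21.2292,28.3563) T_A=(-20.8377,29.2309) T_B=(-20.9441,27.4414) sweep=138.5727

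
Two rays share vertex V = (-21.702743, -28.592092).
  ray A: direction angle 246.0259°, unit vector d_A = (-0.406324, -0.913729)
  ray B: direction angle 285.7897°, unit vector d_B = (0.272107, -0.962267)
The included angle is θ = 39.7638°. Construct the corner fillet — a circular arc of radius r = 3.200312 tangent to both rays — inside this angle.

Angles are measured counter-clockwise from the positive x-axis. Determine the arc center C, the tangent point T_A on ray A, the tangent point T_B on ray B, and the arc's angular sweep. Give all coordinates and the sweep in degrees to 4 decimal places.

bisector direction at 265.9078° = (-0.071362,-0.997451)
center distance |VC| = r/sin(θ/2) = 3.200312/sin(19.8819°) = 9.410399
C = V + |VC|·bis = (-22.3743,-37.9785)
T_A = V + ((C−V)·d_A)·d_A = V + 8.8495·d_A = (-25.2985,-36.6781)
T_B = V + ((C−V)·d_B)·d_B = V + 8.8495·d_B = (-19.2947,-37.1077)
sweep = 180° − θ = 140.2362°

center=(-22.3743,-37.9785) T_A=(-25.2985,-36.6781) T_B=(-19.2947,-37.1077) sweep=140.2362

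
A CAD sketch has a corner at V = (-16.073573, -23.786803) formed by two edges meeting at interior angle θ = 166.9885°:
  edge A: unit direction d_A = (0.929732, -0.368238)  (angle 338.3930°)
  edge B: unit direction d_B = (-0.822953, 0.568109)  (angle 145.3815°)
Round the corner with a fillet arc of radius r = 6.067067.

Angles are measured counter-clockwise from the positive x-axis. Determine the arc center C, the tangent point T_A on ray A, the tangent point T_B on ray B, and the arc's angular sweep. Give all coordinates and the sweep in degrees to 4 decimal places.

bisector direction at 61.8872° = (0.471208,0.882022)
center distance |VC| = r/sin(θ/2) = 6.067067/sin(83.4942°) = 6.106389
C = V + |VC|·bis = (-13.1962,-18.4008)
T_A = V + ((C−V)·d_A)·d_A = V + 0.6919·d_A = (-15.4303,-24.0416)
T_B = V + ((C−V)·d_B)·d_B = V + 0.6919·d_B = (-16.6430,-23.3937)
sweep = 180° − θ = 13.0115°

center=(-13.1962,-18.4008) T_A=(-15.4303,-24.0416) T_B=(-16.6430,-23.3937) sweep=13.0115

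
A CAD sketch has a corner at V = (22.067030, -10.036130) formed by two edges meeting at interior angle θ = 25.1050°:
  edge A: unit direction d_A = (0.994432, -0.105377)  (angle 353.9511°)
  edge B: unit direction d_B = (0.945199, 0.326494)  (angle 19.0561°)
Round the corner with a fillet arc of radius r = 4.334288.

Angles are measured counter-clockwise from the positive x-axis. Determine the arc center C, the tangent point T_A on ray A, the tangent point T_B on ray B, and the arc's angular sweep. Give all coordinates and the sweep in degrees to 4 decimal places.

center=(41.8817,-7.7773) T_A=(41.4249,-12.0874) T_B=(40.4665,-3.6805) sweep=154.8950

bisector direction at 6.5036° = (0.993565,0.113266)
center distance |VC| = r/sin(θ/2) = 4.334288/sin(12.5525°) = 19.942973
C = V + |VC|·bis = (41.8817,-7.7773)
T_A = V + ((C−V)·d_A)·d_A = V + 19.4663·d_A = (41.4249,-12.0874)
T_B = V + ((C−V)·d_B)·d_B = V + 19.4663·d_B = (40.4665,-3.6805)
sweep = 180° − θ = 154.8950°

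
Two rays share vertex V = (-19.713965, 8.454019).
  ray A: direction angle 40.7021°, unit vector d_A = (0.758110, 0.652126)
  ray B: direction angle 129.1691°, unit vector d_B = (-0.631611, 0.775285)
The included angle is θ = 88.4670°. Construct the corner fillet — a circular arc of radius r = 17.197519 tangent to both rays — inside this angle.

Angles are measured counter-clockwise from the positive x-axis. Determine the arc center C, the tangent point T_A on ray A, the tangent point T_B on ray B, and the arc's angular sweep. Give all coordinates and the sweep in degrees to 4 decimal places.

bisector direction at 84.9356° = (0.088275,0.996096)
center distance |VC| = r/sin(θ/2) = 17.197519/sin(44.2335°) = 24.652967
C = V + |VC|·bis = (-17.5377,33.0107)
T_A = V + ((C−V)·d_A)·d_A = V + 17.6639·d_A = (-6.3228,19.9731)
T_B = V + ((C−V)·d_B)·d_B = V + 17.6639·d_B = (-30.8707,22.1486)
sweep = 180° − θ = 91.5330°

center=(-17.5377,33.0107) T_A=(-6.3228,19.9731) T_B=(-30.8707,22.1486) sweep=91.5330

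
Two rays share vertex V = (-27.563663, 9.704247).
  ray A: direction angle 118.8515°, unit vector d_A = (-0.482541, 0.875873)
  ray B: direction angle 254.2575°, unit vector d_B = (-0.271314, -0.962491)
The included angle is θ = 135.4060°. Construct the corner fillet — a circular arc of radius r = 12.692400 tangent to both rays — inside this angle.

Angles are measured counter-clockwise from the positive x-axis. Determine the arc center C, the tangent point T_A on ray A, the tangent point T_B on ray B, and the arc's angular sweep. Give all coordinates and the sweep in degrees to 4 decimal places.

center=(-41.1921,8.1383) T_A=(-30.0752,14.2630) T_B=(-28.9758,4.6947) sweep=44.5940

bisector direction at 186.5545° = (-0.993464,-0.114148)
center distance |VC| = r/sin(θ/2) = 12.692400/sin(67.7030°) = 13.718109
C = V + |VC|·bis = (-41.1921,8.1383)
T_A = V + ((C−V)·d_A)·d_A = V + 5.2048·d_A = (-30.0752,14.2630)
T_B = V + ((C−V)·d_B)·d_B = V + 5.2048·d_B = (-28.9758,4.6947)
sweep = 180° − θ = 44.5940°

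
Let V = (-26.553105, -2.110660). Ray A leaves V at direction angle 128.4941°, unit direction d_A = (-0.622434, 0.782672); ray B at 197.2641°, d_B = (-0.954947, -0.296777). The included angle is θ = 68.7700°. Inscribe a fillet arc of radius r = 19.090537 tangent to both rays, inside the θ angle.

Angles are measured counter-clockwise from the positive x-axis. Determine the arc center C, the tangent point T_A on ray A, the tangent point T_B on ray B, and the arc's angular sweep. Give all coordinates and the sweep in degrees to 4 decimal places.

bisector direction at 162.8791° = (-0.955686,0.294389)
center distance |VC| = r/sin(θ/2) = 19.090537/sin(34.3850°) = 33.803460
C = V + |VC|·bis = (-58.8586,7.8407)
T_A = V + ((C−V)·d_A)·d_A = V + 27.8967·d_A = (-43.9170,19.7233)
T_B = V + ((C−V)·d_B)·d_B = V + 27.8967·d_B = (-53.1930,-10.3897)
sweep = 180° − θ = 111.2300°

center=(-58.8586,7.8407) T_A=(-43.9170,19.7233) T_B=(-53.1930,-10.3897) sweep=111.2300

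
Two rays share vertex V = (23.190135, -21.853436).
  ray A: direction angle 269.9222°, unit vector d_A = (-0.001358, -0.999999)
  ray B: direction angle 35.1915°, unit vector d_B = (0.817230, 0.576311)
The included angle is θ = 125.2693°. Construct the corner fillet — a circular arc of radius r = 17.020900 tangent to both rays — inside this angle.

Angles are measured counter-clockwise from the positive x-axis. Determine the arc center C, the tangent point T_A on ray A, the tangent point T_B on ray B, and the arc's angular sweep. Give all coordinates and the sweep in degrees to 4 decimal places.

center=(40.1991,-30.6863) T_A=(23.1782,-30.6632) T_B=(30.3897,-16.7763) sweep=54.7307

bisector direction at 332.5568° = (0.887469,-0.460868)
center distance |VC| = r/sin(θ/2) = 17.020900/sin(62.6347°) = 19.165661
C = V + |VC|·bis = (40.1991,-30.6863)
T_A = V + ((C−V)·d_A)·d_A = V + 8.8097·d_A = (23.1782,-30.6632)
T_B = V + ((C−V)·d_B)·d_B = V + 8.8097·d_B = (30.3897,-16.7763)
sweep = 180° − θ = 54.7307°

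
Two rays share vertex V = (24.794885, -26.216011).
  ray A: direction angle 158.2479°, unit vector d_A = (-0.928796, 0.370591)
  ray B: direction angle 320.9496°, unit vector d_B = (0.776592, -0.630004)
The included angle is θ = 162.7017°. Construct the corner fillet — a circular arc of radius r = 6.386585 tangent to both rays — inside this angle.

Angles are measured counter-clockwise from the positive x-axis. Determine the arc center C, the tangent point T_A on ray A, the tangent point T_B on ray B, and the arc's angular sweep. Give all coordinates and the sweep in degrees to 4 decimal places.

bisector direction at 239.5987° = (-0.506053,-0.862503)
center distance |VC| = r/sin(θ/2) = 6.386585/sin(81.3508°) = 6.460050
C = V + |VC|·bis = (21.5258,-31.7878)
T_A = V + ((C−V)·d_A)·d_A = V + 0.9715·d_A = (23.8926,-25.8560)
T_B = V + ((C−V)·d_B)·d_B = V + 0.9715·d_B = (25.5493,-26.8281)
sweep = 180° − θ = 17.2983°

center=(21.5258,-31.7878) T_A=(23.8926,-25.8560) T_B=(25.5493,-26.8281) sweep=17.2983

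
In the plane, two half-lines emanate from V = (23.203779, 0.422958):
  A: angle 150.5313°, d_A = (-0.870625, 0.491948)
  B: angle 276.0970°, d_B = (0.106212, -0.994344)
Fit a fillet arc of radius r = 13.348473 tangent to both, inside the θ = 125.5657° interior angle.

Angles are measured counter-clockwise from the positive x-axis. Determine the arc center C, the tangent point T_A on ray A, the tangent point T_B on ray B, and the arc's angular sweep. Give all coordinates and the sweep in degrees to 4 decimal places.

bisector direction at 213.3142° = (-0.835672,-0.549229)
center distance |VC| = r/sin(θ/2) = 13.348473/sin(62.7829°) = 15.010436
C = V + |VC|·bis = (10.6600,-7.8212)
T_A = V + ((C−V)·d_A)·d_A = V + 6.8652·d_A = (17.2267,3.8003)
T_B = V + ((C−V)·d_B)·d_B = V + 6.8652·d_B = (23.9329,-6.4034)
sweep = 180° − θ = 54.4343°

center=(10.6600,-7.8212) T_A=(17.2267,3.8003) T_B=(23.9329,-6.4034) sweep=54.4343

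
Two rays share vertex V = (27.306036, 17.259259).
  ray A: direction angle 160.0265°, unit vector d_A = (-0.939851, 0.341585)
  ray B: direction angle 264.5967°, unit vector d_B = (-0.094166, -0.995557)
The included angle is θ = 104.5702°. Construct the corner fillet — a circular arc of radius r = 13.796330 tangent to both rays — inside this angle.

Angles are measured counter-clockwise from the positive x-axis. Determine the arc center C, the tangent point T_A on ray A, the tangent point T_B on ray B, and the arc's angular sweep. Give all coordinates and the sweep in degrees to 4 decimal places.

bisector direction at 212.3116° = (-0.845154,-0.534523)
center distance |VC| = r/sin(θ/2) = 13.796330/sin(52.2851°) = 17.440209
C = V + |VC|·bis = (12.5664,7.9371)
T_A = V + ((C−V)·d_A)·d_A = V + 10.6687·d_A = (17.2790,20.9035)
T_B = V + ((C−V)·d_B)·d_B = V + 10.6687·d_B = (26.3014,6.6379)
sweep = 180° − θ = 75.4298°

center=(12.5664,7.9371) T_A=(17.2790,20.9035) T_B=(26.3014,6.6379) sweep=75.4298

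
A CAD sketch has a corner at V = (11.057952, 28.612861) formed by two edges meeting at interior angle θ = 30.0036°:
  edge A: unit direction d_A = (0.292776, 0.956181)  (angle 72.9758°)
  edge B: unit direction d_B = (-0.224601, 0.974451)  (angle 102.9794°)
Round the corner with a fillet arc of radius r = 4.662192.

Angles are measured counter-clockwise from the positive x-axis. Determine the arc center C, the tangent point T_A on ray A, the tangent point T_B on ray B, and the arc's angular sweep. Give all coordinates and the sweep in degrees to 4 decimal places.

bisector direction at 87.9776° = (0.035290,0.999377)
center distance |VC| = r/sin(θ/2) = 4.662192/sin(15.0018°) = 18.011215
C = V + |VC|·bis = (11.6936,46.6129)
T_A = V + ((C−V)·d_A)·d_A = V + 17.3974·d_A = (16.1515,45.2479)
T_B = V + ((C−V)·d_B)·d_B = V + 17.3974·d_B = (7.1505,45.5657)
sweep = 180° − θ = 149.9964°

center=(11.6936,46.6129) T_A=(16.1515,45.2479) T_B=(7.1505,45.5657) sweep=149.9964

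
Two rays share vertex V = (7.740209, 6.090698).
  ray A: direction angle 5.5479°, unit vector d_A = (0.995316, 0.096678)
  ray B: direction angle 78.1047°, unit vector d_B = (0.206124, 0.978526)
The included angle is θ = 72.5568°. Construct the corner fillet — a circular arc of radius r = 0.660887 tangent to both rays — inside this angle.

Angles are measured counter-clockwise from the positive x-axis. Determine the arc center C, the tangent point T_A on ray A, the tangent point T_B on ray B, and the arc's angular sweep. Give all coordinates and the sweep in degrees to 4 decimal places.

bisector direction at 41.8263° = (0.745170,0.666875)
center distance |VC| = r/sin(θ/2) = 0.660887/sin(36.2784°) = 1.116912
C = V + |VC|·bis = (8.5725,6.8355)
T_A = V + ((C−V)·d_A)·d_A = V + 0.9004·d_A = (8.6364,6.1777)
T_B = V + ((C−V)·d_B)·d_B = V + 0.9004·d_B = (7.9258,6.9718)
sweep = 180° − θ = 107.4432°

center=(8.5725,6.8355) T_A=(8.6364,6.1777) T_B=(7.9258,6.9718) sweep=107.4432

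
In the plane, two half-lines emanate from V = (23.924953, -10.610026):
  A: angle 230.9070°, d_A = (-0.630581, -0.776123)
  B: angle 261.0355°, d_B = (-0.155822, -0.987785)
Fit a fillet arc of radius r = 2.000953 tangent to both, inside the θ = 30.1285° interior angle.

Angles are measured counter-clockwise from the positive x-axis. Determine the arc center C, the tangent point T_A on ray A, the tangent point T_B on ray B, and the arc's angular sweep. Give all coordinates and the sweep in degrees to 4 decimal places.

bisector direction at 245.9713° = (-0.407195,-0.913341)
center distance |VC| = r/sin(θ/2) = 2.000953/sin(15.0642°) = 7.698874
C = V + |VC|·bis = (20.7900,-17.6417)
T_A = V + ((C−V)·d_A)·d_A = V + 7.4343·d_A = (19.2370,-16.3800)
T_B = V + ((C−V)·d_B)·d_B = V + 7.4343·d_B = (22.7665,-17.9535)
sweep = 180° − θ = 149.8715°

center=(20.7900,-17.6417) T_A=(19.2370,-16.3800) T_B=(22.7665,-17.9535) sweep=149.8715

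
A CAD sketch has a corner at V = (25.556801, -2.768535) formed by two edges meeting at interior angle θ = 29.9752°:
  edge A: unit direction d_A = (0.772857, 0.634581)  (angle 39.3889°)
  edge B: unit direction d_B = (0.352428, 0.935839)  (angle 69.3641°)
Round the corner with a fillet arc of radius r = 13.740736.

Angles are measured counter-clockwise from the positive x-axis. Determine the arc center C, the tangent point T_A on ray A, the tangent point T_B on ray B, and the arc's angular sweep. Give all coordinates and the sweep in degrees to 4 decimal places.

center=(56.5045,40.4213) T_A=(65.2241,29.8017) T_B=(43.6454,45.2639) sweep=150.0248

bisector direction at 54.3765° = (0.582456,0.812862)
center distance |VC| = r/sin(θ/2) = 13.740736/sin(14.9876°) = 53.133044
C = V + |VC|·bis = (56.5045,40.4213)
T_A = V + ((C−V)·d_A)·d_A = V + 51.3256·d_A = (65.2241,29.8017)
T_B = V + ((C−V)·d_B)·d_B = V + 51.3256·d_B = (43.6454,45.2639)
sweep = 180° − θ = 150.0248°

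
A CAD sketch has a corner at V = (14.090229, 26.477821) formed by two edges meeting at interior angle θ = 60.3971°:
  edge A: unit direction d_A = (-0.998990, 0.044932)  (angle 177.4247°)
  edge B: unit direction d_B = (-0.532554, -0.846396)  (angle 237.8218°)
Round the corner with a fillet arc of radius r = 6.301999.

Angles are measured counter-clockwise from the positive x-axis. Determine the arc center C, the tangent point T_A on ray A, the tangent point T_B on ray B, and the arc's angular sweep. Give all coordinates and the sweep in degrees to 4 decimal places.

bisector direction at 207.6233° = (-0.886016,-0.463656)
center distance |VC| = r/sin(θ/2) = 6.301999/sin(30.1986°) = 12.528873
C = V + |VC|·bis = (2.9895,20.6687)
T_A = V + ((C−V)·d_A)·d_A = V + 10.8285·d_A = (3.2726,26.9644)
T_B = V + ((C−V)·d_B)·d_B = V + 10.8285·d_B = (8.3234,17.3126)
sweep = 180° − θ = 119.6029°

center=(2.9895,20.6687) T_A=(3.2726,26.9644) T_B=(8.3234,17.3126) sweep=119.6029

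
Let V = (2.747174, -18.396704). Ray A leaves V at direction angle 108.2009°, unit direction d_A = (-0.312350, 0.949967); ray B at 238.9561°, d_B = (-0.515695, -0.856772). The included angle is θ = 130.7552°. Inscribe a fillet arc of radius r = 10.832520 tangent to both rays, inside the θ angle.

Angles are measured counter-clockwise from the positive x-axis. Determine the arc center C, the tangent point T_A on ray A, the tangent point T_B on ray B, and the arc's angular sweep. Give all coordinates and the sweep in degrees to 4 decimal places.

bisector direction at 173.5785° = (-0.993726,0.111842)
center distance |VC| = r/sin(θ/2) = 10.832520/sin(65.3776°) = 11.916003
C = V + |VC|·bis = (-9.0941,-17.0640)
T_A = V + ((C−V)·d_A)·d_A = V + 4.9646·d_A = (1.1965,-13.6805)
T_B = V + ((C−V)·d_B)·d_B = V + 4.9646·d_B = (0.1869,-22.6503)
sweep = 180° − θ = 49.2448°

center=(-9.0941,-17.0640) T_A=(1.1965,-13.6805) T_B=(0.1869,-22.6503) sweep=49.2448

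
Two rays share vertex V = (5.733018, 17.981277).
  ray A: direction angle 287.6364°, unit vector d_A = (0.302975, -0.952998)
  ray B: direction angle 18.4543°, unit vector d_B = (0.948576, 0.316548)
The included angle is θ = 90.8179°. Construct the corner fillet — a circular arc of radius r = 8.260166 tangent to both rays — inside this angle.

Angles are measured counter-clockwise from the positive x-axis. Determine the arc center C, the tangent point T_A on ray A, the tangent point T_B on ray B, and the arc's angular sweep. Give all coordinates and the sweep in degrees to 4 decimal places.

center=(16.0721,12.7236) T_A=(8.2002,10.2209) T_B=(13.4574,20.5590) sweep=89.1821

bisector direction at 333.0453° = (0.891366,-0.453285)
center distance |VC| = r/sin(θ/2) = 8.260166/sin(45.4089°) = 11.599146
C = V + |VC|·bis = (16.0721,12.7236)
T_A = V + ((C−V)·d_A)·d_A = V + 8.1431·d_A = (8.2002,10.2209)
T_B = V + ((C−V)·d_B)·d_B = V + 8.1431·d_B = (13.4574,20.5590)
sweep = 180° − θ = 89.1821°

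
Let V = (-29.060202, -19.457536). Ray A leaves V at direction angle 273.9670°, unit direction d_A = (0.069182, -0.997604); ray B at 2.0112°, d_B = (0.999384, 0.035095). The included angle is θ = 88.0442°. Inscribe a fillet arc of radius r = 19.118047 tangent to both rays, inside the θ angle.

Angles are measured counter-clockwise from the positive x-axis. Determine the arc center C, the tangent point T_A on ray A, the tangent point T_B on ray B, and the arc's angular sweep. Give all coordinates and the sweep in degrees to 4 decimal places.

bisector direction at 317.9891° = (0.743018,-0.669272)
center distance |VC| = r/sin(θ/2) = 19.118047/sin(44.0221°) = 27.510523
C = V + |VC|·bis = (-8.6194,-37.8696)
T_A = V + ((C−V)·d_A)·d_A = V + 19.7820·d_A = (-27.6916,-39.1922)
T_B = V + ((C−V)·d_B)·d_B = V + 19.7820·d_B = (-9.2903,-18.7633)
sweep = 180° − θ = 91.9558°

center=(-8.6194,-37.8696) T_A=(-27.6916,-39.1922) T_B=(-9.2903,-18.7633) sweep=91.9558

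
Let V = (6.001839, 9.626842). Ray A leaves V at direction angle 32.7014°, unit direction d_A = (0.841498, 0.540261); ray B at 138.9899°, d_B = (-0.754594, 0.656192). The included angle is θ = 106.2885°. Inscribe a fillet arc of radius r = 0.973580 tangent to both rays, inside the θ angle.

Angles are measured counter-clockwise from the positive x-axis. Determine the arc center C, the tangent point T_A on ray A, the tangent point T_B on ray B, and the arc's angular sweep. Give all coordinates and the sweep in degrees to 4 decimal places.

center=(6.0900,10.8404) T_A=(6.6160,10.0211) T_B=(5.4511,10.1057) sweep=73.7115

bisector direction at 85.8457° = (0.072444,0.997373)
center distance |VC| = r/sin(θ/2) = 0.973580/sin(53.1442°) = 1.216750
C = V + |VC|·bis = (6.0900,10.8404)
T_A = V + ((C−V)·d_A)·d_A = V + 0.7298·d_A = (6.6160,10.0211)
T_B = V + ((C−V)·d_B)·d_B = V + 0.7298·d_B = (5.4511,10.1057)
sweep = 180° − θ = 73.7115°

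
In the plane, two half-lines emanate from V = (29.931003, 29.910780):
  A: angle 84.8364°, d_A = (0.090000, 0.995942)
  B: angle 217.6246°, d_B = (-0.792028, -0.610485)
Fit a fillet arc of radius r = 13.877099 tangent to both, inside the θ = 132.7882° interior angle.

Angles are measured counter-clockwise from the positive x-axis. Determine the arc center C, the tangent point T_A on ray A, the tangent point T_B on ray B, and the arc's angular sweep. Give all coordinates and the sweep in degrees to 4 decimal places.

bisector direction at 151.2305° = (-0.876563,0.481287)
center distance |VC| = r/sin(θ/2) = 13.877099/sin(66.3941°) = 15.144356
C = V + |VC|·bis = (16.6560,37.1996)
T_A = V + ((C−V)·d_A)·d_A = V + 6.0645·d_A = (30.4768,35.9506)
T_B = V + ((C−V)·d_B)·d_B = V + 6.0645·d_B = (25.1278,26.2085)
sweep = 180° − θ = 47.2118°

center=(16.6560,37.1996) T_A=(30.4768,35.9506) T_B=(25.1278,26.2085) sweep=47.2118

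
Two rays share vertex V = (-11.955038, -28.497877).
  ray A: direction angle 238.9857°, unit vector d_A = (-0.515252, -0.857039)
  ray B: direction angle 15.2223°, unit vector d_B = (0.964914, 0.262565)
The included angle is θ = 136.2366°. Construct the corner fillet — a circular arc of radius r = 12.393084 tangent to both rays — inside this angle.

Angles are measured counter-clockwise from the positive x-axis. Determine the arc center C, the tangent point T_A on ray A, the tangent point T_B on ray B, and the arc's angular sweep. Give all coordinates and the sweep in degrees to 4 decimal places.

bisector direction at 307.1040° = (0.603264,-0.797542)
center distance |VC| = r/sin(θ/2) = 12.393084/sin(68.1183°) = 13.355259
C = V + |VC|·bis = (-3.8983,-39.1493)
T_A = V + ((C−V)·d_A)·d_A = V + 4.9774·d_A = (-14.5196,-32.7637)
T_B = V + ((C−V)·d_B)·d_B = V + 4.9774·d_B = (-7.1523,-27.1910)
sweep = 180° − θ = 43.7634°

center=(-3.8983,-39.1493) T_A=(-14.5196,-32.7637) T_B=(-7.1523,-27.1910) sweep=43.7634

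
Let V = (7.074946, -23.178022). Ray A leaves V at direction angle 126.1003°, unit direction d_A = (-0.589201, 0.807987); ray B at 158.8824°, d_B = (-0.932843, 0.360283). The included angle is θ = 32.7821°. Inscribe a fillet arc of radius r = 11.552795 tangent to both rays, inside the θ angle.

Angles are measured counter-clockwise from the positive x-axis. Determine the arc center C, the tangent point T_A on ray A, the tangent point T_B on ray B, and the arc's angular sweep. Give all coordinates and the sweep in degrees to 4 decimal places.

center=(-25.4008,1.7493) T_A=(-16.0663,8.5562) T_B=(-29.5631,-9.0276) sweep=147.2179

bisector direction at 142.4914° = (-0.793261,0.608881)
center distance |VC| = r/sin(θ/2) = 11.552795/sin(16.3910°) = 40.939542
C = V + |VC|·bis = (-25.4008,1.7493)
T_A = V + ((C−V)·d_A)·d_A = V + 39.2757·d_A = (-16.0663,8.5562)
T_B = V + ((C−V)·d_B)·d_B = V + 39.2757·d_B = (-29.5631,-9.0276)
sweep = 180° − θ = 147.2179°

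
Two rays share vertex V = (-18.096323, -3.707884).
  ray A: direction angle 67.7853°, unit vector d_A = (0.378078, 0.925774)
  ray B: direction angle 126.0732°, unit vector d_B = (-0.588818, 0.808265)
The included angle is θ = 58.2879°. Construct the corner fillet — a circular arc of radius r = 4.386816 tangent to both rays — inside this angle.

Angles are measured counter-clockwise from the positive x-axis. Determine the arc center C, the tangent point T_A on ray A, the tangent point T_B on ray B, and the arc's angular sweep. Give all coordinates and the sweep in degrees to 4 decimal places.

center=(-19.1830,5.2341) T_A=(-15.1219,3.5755) T_B=(-22.7288,2.6510) sweep=121.7121

bisector direction at 96.9293° = (-0.120644,0.992696)
center distance |VC| = r/sin(θ/2) = 4.386816/sin(29.1440°) = 9.007734
C = V + |VC|·bis = (-19.1830,5.2341)
T_A = V + ((C−V)·d_A)·d_A = V + 7.8673·d_A = (-15.1219,3.5755)
T_B = V + ((C−V)·d_B)·d_B = V + 7.8673·d_B = (-22.7288,2.6510)
sweep = 180° − θ = 121.7121°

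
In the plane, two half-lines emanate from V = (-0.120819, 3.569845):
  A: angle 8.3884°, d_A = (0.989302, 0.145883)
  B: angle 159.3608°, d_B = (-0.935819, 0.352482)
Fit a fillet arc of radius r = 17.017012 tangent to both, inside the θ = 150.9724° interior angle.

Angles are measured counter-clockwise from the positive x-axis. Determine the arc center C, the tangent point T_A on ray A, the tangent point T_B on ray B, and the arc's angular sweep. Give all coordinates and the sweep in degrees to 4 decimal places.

bisector direction at 83.8746° = (0.106705,0.994291)
center distance |VC| = r/sin(θ/2) = 17.017012/sin(75.4862°) = 17.577972
C = V + |VC|·bis = (1.7548,21.0475)
T_A = V + ((C−V)·d_A)·d_A = V + 4.4053·d_A = (4.2373,4.2125)
T_B = V + ((C−V)·d_B)·d_B = V + 4.4053·d_B = (-4.2434,5.1226)
sweep = 180° − θ = 29.0276°

center=(1.7548,21.0475) T_A=(4.2373,4.2125) T_B=(-4.2434,5.1226) sweep=29.0276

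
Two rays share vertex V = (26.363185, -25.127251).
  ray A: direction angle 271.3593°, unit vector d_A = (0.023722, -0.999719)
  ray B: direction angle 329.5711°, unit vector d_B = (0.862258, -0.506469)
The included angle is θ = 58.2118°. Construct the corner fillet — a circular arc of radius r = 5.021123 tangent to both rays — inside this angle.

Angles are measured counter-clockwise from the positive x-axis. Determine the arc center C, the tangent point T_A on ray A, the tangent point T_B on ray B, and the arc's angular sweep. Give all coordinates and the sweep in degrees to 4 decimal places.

bisector direction at 300.4652° = (0.507015,-0.861937)
center distance |VC| = r/sin(θ/2) = 5.021123/sin(29.1059°) = 10.322494
C = V + |VC|·bis = (31.5968,-34.0246)
T_A = V + ((C−V)·d_A)·d_A = V + 9.0190·d_A = (26.5771,-34.1437)
T_B = V + ((C−V)·d_B)·d_B = V + 9.0190·d_B = (34.1399,-29.6951)
sweep = 180° − θ = 121.7882°

center=(31.5968,-34.0246) T_A=(26.5771,-34.1437) T_B=(34.1399,-29.6951) sweep=121.7882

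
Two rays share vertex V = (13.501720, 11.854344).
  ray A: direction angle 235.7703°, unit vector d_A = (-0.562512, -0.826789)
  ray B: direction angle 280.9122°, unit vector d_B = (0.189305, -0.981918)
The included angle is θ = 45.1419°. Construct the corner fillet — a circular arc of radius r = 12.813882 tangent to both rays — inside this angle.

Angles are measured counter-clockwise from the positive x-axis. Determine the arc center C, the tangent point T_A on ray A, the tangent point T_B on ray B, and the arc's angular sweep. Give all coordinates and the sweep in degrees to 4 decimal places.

center=(6.7553,-20.8414) T_A=(-3.8391,-13.6334) T_B=(19.3375,-18.4157) sweep=134.8581

bisector direction at 258.3413° = (-0.202082,-0.979369)
center distance |VC| = r/sin(θ/2) = 12.813882/sin(22.5709°) = 33.384508
C = V + |VC|·bis = (6.7553,-20.8414)
T_A = V + ((C−V)·d_A)·d_A = V + 30.8274·d_A = (-3.8391,-13.6334)
T_B = V + ((C−V)·d_B)·d_B = V + 30.8274·d_B = (19.3375,-18.4157)
sweep = 180° − θ = 134.8581°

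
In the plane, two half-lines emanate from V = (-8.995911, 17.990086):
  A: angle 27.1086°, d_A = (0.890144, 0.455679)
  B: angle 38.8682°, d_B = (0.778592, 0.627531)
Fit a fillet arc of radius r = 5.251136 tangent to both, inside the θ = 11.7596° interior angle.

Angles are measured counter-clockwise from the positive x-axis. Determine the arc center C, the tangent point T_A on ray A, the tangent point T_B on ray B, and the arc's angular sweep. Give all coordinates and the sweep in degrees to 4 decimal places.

bisector direction at 32.9884° = (0.838781,0.544469)
center distance |VC| = r/sin(θ/2) = 5.251136/sin(5.8798°) = 51.259680
C = V + |VC|·bis = (33.9997,45.8994)
T_A = V + ((C−V)·d_A)·d_A = V + 50.9900·d_A = (36.3926,41.2251)
T_B = V + ((C−V)·d_B)·d_B = V + 50.9900·d_B = (30.7045,49.9879)
sweep = 180° − θ = 168.2404°

center=(33.9997,45.8994) T_A=(36.3926,41.2251) T_B=(30.7045,49.9879) sweep=168.2404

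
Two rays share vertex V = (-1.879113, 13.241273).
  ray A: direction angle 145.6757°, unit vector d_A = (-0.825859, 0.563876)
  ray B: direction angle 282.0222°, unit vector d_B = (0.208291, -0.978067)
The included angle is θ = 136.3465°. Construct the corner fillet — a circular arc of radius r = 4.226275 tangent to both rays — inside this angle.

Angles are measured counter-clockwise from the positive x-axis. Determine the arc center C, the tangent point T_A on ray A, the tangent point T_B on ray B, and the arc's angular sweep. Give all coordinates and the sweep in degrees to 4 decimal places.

center=(-5.6601,10.7054) T_A=(-3.2770,14.1957) T_B=(-1.5265,11.5857) sweep=43.6535

bisector direction at 213.8490° = (-0.830509,-0.557005)
center distance |VC| = r/sin(θ/2) = 4.226275/sin(68.1732°) = 4.552643
C = V + |VC|·bis = (-5.6601,10.7054)
T_A = V + ((C−V)·d_A)·d_A = V + 1.6927·d_A = (-3.2770,14.1957)
T_B = V + ((C−V)·d_B)·d_B = V + 1.6927·d_B = (-1.5265,11.5857)
sweep = 180° − θ = 43.6535°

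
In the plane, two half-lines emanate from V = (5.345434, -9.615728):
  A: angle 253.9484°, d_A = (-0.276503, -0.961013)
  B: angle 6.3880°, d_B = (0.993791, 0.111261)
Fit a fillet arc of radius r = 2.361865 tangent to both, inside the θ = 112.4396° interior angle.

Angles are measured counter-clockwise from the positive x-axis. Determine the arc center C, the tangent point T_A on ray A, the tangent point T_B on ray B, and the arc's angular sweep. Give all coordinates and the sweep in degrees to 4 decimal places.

bisector direction at 310.1682° = (0.645034,-0.764154)
center distance |VC| = r/sin(θ/2) = 2.361865/sin(56.2198°) = 2.841592
C = V + |VC|·bis = (7.1784,-11.7871)
T_A = V + ((C−V)·d_A)·d_A = V + 1.5799·d_A = (4.9086,-11.1341)
T_B = V + ((C−V)·d_B)·d_B = V + 1.5799·d_B = (6.9156,-9.4399)
sweep = 180° − θ = 67.5604°

center=(7.1784,-11.7871) T_A=(4.9086,-11.1341) T_B=(6.9156,-9.4399) sweep=67.5604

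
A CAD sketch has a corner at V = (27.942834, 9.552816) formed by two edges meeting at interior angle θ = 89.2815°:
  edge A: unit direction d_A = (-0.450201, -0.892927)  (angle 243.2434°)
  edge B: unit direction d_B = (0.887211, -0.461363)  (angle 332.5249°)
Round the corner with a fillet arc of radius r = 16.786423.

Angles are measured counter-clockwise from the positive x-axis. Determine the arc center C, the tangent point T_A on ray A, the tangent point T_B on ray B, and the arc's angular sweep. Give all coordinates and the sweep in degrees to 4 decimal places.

bisector direction at 287.8841° = (0.307093,-0.951679)
center distance |VC| = r/sin(θ/2) = 16.786423/sin(44.6407°) = 23.889847
C = V + |VC|·bis = (35.2792,-13.1827)
T_A = V + ((C−V)·d_A)·d_A = V + 16.9983·d_A = (20.2902,-5.6254)
T_B = V + ((C−V)·d_B)·d_B = V + 16.9983·d_B = (43.0239,1.7104)
sweep = 180° − θ = 90.7185°

center=(35.2792,-13.1827) T_A=(20.2902,-5.6254) T_B=(43.0239,1.7104) sweep=90.7185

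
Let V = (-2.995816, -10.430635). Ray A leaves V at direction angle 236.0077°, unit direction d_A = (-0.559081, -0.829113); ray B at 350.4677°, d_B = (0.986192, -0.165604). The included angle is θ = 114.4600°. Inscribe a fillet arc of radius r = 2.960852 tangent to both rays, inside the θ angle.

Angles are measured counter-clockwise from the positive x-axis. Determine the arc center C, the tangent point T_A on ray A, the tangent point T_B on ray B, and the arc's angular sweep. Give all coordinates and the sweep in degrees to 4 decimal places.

center=(-1.6065,-13.6662) T_A=(-4.0614,-12.0109) T_B=(-1.1162,-10.7463) sweep=65.5400

bisector direction at 293.2377° = (0.394547,-0.918876)
center distance |VC| = r/sin(θ/2) = 2.960852/sin(57.2300°) = 3.521260
C = V + |VC|·bis = (-1.6065,-13.6662)
T_A = V + ((C−V)·d_A)·d_A = V + 1.9059·d_A = (-4.0614,-12.0109)
T_B = V + ((C−V)·d_B)·d_B = V + 1.9059·d_B = (-1.1162,-10.7463)
sweep = 180° − θ = 65.5400°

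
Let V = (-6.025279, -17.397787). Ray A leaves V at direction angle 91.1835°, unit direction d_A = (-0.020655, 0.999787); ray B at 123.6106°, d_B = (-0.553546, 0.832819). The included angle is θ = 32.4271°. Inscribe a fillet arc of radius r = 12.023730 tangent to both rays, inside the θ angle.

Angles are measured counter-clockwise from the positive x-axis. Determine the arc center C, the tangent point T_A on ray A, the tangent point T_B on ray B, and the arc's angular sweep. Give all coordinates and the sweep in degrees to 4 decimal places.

center=(-18.9005,23.6945) T_A=(-6.8793,23.9428) T_B=(-28.9141,17.0388) sweep=147.5729

bisector direction at 107.3971° = (-0.298992,0.954256)
center distance |VC| = r/sin(θ/2) = 12.023730/sin(16.2136°) = 43.062128
C = V + |VC|·bis = (-18.9005,23.6945)
T_A = V + ((C−V)·d_A)·d_A = V + 41.3494·d_A = (-6.8793,23.9428)
T_B = V + ((C−V)·d_B)·d_B = V + 41.3494·d_B = (-28.9141,17.0388)
sweep = 180° − θ = 147.5729°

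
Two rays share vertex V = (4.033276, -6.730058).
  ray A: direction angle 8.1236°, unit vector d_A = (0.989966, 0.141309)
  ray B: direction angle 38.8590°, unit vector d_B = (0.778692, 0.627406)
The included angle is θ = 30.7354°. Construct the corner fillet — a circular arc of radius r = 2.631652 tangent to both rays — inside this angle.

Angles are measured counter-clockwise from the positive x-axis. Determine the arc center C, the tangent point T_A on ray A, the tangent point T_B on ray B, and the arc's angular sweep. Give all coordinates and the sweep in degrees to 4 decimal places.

bisector direction at 23.4913° = (0.917121,0.398610)
center distance |VC| = r/sin(θ/2) = 2.631652/sin(15.3677°) = 9.930291
C = V + |VC|·bis = (13.1406,-2.7717)
T_A = V + ((C−V)·d_A)·d_A = V + 9.5752·d_A = (13.5124,-5.3770)
T_B = V + ((C−V)·d_B)·d_B = V + 9.5752·d_B = (11.4894,-0.7225)
sweep = 180° − θ = 149.2646°

center=(13.1406,-2.7717) T_A=(13.5124,-5.3770) T_B=(11.4894,-0.7225) sweep=149.2646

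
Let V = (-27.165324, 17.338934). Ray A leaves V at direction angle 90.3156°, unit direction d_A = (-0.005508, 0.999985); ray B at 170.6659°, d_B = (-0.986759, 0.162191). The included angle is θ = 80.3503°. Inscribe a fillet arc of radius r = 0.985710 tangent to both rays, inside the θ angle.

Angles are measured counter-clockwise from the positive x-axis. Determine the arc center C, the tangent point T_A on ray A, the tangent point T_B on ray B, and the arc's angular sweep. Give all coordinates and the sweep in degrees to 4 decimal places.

bisector direction at 130.4907° = (-0.649325,0.760511)
center distance |VC| = r/sin(θ/2) = 0.985710/sin(40.1752°) = 1.527933
C = V + |VC|·bis = (-28.1574,18.5009)
T_A = V + ((C−V)·d_A)·d_A = V + 1.1675·d_A = (-27.1718,18.5064)
T_B = V + ((C−V)·d_B)·d_B = V + 1.1675·d_B = (-28.3173,17.5283)
sweep = 180° − θ = 99.6497°

center=(-28.1574,18.5009) T_A=(-27.1718,18.5064) T_B=(-28.3173,17.5283) sweep=99.6497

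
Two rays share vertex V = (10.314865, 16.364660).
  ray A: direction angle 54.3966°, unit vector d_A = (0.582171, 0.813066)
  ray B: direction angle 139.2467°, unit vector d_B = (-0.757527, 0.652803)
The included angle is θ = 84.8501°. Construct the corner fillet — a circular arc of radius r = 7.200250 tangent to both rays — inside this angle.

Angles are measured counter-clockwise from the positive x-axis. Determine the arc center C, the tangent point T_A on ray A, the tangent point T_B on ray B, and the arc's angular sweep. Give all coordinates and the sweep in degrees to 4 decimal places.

center=(9.0471,26.9621) T_A=(14.9014,22.7703) T_B=(4.3468,21.5077) sweep=95.1499

bisector direction at 96.8216° = (-0.118779,0.992921)
center distance |VC| = r/sin(θ/2) = 7.200250/sin(42.4250°) = 10.672964
C = V + |VC|·bis = (9.0471,26.9621)
T_A = V + ((C−V)·d_A)·d_A = V + 7.8784·d_A = (14.9014,22.7703)
T_B = V + ((C−V)·d_B)·d_B = V + 7.8784·d_B = (4.3468,21.5077)
sweep = 180° − θ = 95.1499°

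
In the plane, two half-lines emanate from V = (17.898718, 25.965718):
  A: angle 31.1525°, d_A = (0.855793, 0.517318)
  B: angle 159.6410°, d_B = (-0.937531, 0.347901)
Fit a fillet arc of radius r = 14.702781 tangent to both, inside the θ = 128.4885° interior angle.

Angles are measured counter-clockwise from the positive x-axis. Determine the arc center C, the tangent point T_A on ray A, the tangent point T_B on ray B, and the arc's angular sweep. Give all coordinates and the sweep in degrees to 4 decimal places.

bisector direction at 95.3967° = (-0.094052,0.995567)
center distance |VC| = r/sin(θ/2) = 14.702781/sin(64.2442°) = 16.324549
C = V + |VC|·bis = (16.3634,42.2179)
T_A = V + ((C−V)·d_A)·d_A = V + 7.0936·d_A = (23.9694,29.6354)
T_B = V + ((C−V)·d_B)·d_B = V + 7.0936·d_B = (11.2482,28.4336)
sweep = 180° − θ = 51.5115°

center=(16.3634,42.2179) T_A=(23.9694,29.6354) T_B=(11.2482,28.4336) sweep=51.5115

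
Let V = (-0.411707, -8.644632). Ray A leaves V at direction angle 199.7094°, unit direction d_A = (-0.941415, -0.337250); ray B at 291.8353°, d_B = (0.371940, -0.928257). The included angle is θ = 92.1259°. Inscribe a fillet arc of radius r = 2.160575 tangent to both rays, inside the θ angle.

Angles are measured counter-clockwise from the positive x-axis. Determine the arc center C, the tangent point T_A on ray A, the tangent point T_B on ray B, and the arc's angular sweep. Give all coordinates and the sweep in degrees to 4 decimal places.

center=(-1.6429,-11.3807) T_A=(-2.3716,-9.3467) T_B=(0.3626,-10.5771) sweep=87.8741

bisector direction at 245.7724° = (-0.410363,-0.911922)
center distance |VC| = r/sin(θ/2) = 2.160575/sin(46.0630°) = 3.000371
C = V + |VC|·bis = (-1.6429,-11.3807)
T_A = V + ((C−V)·d_A)·d_A = V + 2.0819·d_A = (-2.3716,-9.3467)
T_B = V + ((C−V)·d_B)·d_B = V + 2.0819·d_B = (0.3626,-10.5771)
sweep = 180° − θ = 87.8741°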